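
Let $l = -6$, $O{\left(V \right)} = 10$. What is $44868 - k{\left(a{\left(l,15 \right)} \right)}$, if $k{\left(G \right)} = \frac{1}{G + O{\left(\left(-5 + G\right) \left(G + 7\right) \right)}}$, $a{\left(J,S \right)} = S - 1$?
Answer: $\frac{1076831}{24} \approx 44868.0$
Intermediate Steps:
$a{\left(J,S \right)} = -1 + S$ ($a{\left(J,S \right)} = S - 1 = -1 + S$)
$k{\left(G \right)} = \frac{1}{10 + G}$ ($k{\left(G \right)} = \frac{1}{G + 10} = \frac{1}{10 + G}$)
$44868 - k{\left(a{\left(l,15 \right)} \right)} = 44868 - \frac{1}{10 + \left(-1 + 15\right)} = 44868 - \frac{1}{10 + 14} = 44868 - \frac{1}{24} = \frac{1076831}{24}$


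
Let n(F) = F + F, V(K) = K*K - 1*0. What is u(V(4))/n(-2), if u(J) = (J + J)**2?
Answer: -256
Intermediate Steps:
V(K) = K**2 (V(K) = K**2 + 0 = K**2)
u(J) = 4*J**2 (u(J) = (2*J)**2 = 4*J**2)
n(F) = 2*F
u(V(4))/n(-2) = (4*(4**2)**2)/((2*(-2))) = (4*16**2)/(-4) = -256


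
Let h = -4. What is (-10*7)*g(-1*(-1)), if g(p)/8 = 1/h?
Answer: 140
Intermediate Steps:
g(p) = -2 (g(p) = 8/(-4) = 8*(-1/4) = -2)
(-10*7)*g(-1*(-1)) = -10*7*(-2) = -70*(-2) = 140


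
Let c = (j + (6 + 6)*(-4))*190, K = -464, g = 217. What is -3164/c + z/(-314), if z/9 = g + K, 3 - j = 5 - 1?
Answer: 1549259/208810 ≈ 7.4195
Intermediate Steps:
j = -1 (j = 3 - (5 - 1) = 3 - 1*4 = 3 - 4 = -1)
c = -9310 (c = (-1 + (6 + 6)*(-4))*190 = (-1 + 12*(-4))*190 = (-1 - 48)*190 = -49*190 = -9310)
z = -2223 (z = 9*(217 - 464) = 9*(-247) = -2223)
-3164/c + z/(-314) = -3164/(-9310) - 2223/(-314) = -3164*(-1/9310) - 2223*(-1/314) = 226/665 + 2223/314 = 1549259/208810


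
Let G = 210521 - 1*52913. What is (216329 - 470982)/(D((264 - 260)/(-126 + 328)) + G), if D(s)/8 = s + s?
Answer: -25719953/15918440 ≈ -1.6157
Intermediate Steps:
G = 157608 (G = 210521 - 52913 = 157608)
D(s) = 16*s (D(s) = 8*(s + s) = 8*(2*s) = 16*s)
(216329 - 470982)/(D((264 - 260)/(-126 + 328)) + G) = (216329 - 470982)/(16*((264 - 260)/(-126 + 328)) + 157608) = -254653/(16*(4/202) + 157608) = -254653/(16*(4*(1/202)) + 157608) = -254653/(16*(2/101) + 157608) = -254653/(32/101 + 157608) = -254653/15918440/101 = -254653*101/15918440 = -25719953/15918440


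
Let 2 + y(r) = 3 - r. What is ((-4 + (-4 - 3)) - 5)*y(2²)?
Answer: 48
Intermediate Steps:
y(r) = 1 - r (y(r) = -2 + (3 - r) = 1 - r)
((-4 + (-4 - 3)) - 5)*y(2²) = ((-4 + (-4 - 3)) - 5)*(1 - 1*2²) = ((-4 - 7) - 5)*(1 - 1*4) = (-11 - 5)*(1 - 4) = -16*(-3) = 48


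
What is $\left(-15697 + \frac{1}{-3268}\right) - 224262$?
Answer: $- \frac{784186013}{3268} \approx -2.3996 \cdot 10^{5}$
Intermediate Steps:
$\left(-15697 + \frac{1}{-3268}\right) - 224262 = \left(-15697 - \frac{1}{3268}\right) - 224262 = - \frac{51297797}{3268} - 224262 = - \frac{784186013}{3268}$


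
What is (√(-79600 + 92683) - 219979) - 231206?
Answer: -451185 + 7*√267 ≈ -4.5107e+5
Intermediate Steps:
(√(-79600 + 92683) - 219979) - 231206 = (√13083 - 219979) - 231206 = (7*√267 - 219979) - 231206 = (-219979 + 7*√267) - 231206 = -451185 + 7*√267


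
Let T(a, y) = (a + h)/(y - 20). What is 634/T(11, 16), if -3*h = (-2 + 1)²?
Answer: -951/4 ≈ -237.75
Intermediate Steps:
h = -⅓ (h = -(-2 + 1)²/3 = -⅓*(-1)² = -⅓*1 = -⅓ ≈ -0.33333)
T(a, y) = (-⅓ + a)/(-20 + y) (T(a, y) = (a - ⅓)/(y - 20) = (-⅓ + a)/(-20 + y))
634/T(11, 16) = 634/(((-⅓ + 11)/(-20 + 16))) = 634/(((32/3)/(-4))) = 634/((-¼*32/3)) = 634/(-8/3) = 634*(-3/8) = -951/4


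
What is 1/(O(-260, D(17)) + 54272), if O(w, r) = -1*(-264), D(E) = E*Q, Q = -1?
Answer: 1/54536 ≈ 1.8337e-5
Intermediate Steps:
D(E) = -E (D(E) = E*(-1) = -E)
O(w, r) = 264
1/(O(-260, D(17)) + 54272) = 1/(264 + 54272) = 1/54536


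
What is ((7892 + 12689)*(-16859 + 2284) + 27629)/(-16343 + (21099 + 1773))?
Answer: -299940446/6529 ≈ -45940.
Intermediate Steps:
((7892 + 12689)*(-16859 + 2284) + 27629)/(-16343 + (21099 + 1773)) = (20581*(-14575) + 27629)/(-16343 + 22872) = (-299968075 + 27629)/6529 = -299940446*1/6529 = -299940446/6529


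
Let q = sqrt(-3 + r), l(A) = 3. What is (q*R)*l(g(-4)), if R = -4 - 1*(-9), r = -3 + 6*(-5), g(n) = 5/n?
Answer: 90*I ≈ 90.0*I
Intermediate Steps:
r = -33 (r = -3 - 30 = -33)
R = 5 (R = -4 + 9 = 5)
q = 6*I (q = sqrt(-3 - 33) = sqrt(-36) = 6*I ≈ 6.0*I)
(q*R)*l(g(-4)) = ((6*I)*5)*3 = (30*I)*3 = 90*I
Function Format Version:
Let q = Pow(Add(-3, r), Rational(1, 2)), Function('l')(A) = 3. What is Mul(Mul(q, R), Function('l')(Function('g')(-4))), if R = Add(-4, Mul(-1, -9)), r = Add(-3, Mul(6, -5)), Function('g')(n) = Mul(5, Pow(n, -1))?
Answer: Mul(90, I) ≈ Mul(90.000, I)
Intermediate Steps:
r = -33 (r = Add(-3, -30) = -33)
R = 5 (R = Add(-4, 9) = 5)
q = Mul(6, I) (q = Pow(Add(-3, -33), Rational(1, 2)) = Pow(-36, Rational(1, 2)) = Mul(6, I) ≈ Mul(6.0000, I))
Mul(Mul(q, R), Function('l')(Function('g')(-4))) = Mul(Mul(Mul(6, I), 5), 3) = Mul(Mul(30, I), 3) = Mul(90, I)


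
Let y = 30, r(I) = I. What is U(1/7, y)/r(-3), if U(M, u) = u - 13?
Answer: -17/3 ≈ -5.6667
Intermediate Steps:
U(M, u) = -13 + u
U(1/7, y)/r(-3) = (-13 + 30)/(-3) = 17*(-⅓) = -17/3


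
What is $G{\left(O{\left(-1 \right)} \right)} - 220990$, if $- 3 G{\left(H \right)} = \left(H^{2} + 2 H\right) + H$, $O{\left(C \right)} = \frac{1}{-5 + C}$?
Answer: $- \frac{23866903}{108} \approx -2.2099 \cdot 10^{5}$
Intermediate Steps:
$G{\left(H \right)} = - H - \frac{H^{2}}{3}$ ($G{\left(H \right)} = - \frac{\left(H^{2} + 2 H\right) + H}{3} = - \frac{H^{2} + 3 H}{3} = - H - \frac{H^{2}}{3}$)
$G{\left(O{\left(-1 \right)} \right)} - 220990 = - \frac{3 + \frac{1}{-5 - 1}}{3 \left(-5 - 1\right)} - 220990 = - \frac{3 + \frac{1}{-6}}{3 \left(-6\right)} - 220990 = \left(- \frac{1}{3}\right) \left(- \frac{1}{6}\right) \left(3 - \frac{1}{6}\right) - 220990 = \left(- \frac{1}{3}\right) \left(- \frac{1}{6}\right) \frac{17}{6} - 220990 = \frac{17}{108} - 220990 = - \frac{23866903}{108}$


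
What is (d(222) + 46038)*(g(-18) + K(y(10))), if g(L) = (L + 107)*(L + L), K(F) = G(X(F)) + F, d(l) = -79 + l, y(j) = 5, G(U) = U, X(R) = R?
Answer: -147502114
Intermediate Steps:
K(F) = 2*F (K(F) = F + F = 2*F)
g(L) = 2*L*(107 + L) (g(L) = (107 + L)*(2*L) = 2*L*(107 + L))
(d(222) + 46038)*(g(-18) + K(y(10))) = ((-79 + 222) + 46038)*(2*(-18)*(107 - 18) + 2*5) = (143 + 46038)*(2*(-18)*89 + 10) = 46181*(-3204 + 10) = 46181*(-3194) = -147502114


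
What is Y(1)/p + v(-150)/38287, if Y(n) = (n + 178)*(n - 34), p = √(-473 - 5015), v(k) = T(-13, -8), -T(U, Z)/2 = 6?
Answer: -12/38287 + 5907*I*√7/196 ≈ -0.00031342 + 79.737*I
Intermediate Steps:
T(U, Z) = -12 (T(U, Z) = -2*6 = -12)
v(k) = -12
p = 28*I*√7 (p = √(-5488) = 28*I*√7 ≈ 74.081*I)
Y(n) = (-34 + n)*(178 + n) (Y(n) = (178 + n)*(-34 + n) = (-34 + n)*(178 + n))
Y(1)/p + v(-150)/38287 = (-6052 + 1² + 144*1)/((28*I*√7)) - 12/38287 = (-6052 + 1 + 144)*(-I*√7/196) - 12*1/38287 = -(-5907)*I*√7/196 - 12/38287 = 5907*I*√7/196 - 12/38287 = -12/38287 + 5907*I*√7/196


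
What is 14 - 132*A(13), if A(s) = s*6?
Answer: -10282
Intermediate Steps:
A(s) = 6*s
14 - 132*A(13) = 14 - 792*13 = 14 - 132*78 = 14 - 10296 = -10282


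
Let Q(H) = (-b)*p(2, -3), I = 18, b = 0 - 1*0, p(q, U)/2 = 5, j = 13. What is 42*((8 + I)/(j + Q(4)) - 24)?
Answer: -924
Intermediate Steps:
p(q, U) = 10 (p(q, U) = 2*5 = 10)
b = 0 (b = 0 + 0 = 0)
Q(H) = 0 (Q(H) = -1*0*10 = 0*10 = 0)
42*((8 + I)/(j + Q(4)) - 24) = 42*((8 + 18)/(13 + 0) - 24) = 42*(26/13 - 24) = 42*(26*(1/13) - 24) = 42*(2 - 24) = 42*(-22) = -924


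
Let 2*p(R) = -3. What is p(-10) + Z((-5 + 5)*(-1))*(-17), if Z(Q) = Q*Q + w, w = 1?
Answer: -37/2 ≈ -18.500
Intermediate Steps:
p(R) = -3/2 (p(R) = (1/2)*(-3) = -3/2)
Z(Q) = 1 + Q**2 (Z(Q) = Q*Q + 1 = Q**2 + 1 = 1 + Q**2)
p(-10) + Z((-5 + 5)*(-1))*(-17) = -3/2 + (1 + ((-5 + 5)*(-1))**2)*(-17) = -3/2 + (1 + (0*(-1))**2)*(-17) = -3/2 + (1 + 0**2)*(-17) = -3/2 + (1 + 0)*(-17) = -3/2 + 1*(-17) = -3/2 - 17 = -37/2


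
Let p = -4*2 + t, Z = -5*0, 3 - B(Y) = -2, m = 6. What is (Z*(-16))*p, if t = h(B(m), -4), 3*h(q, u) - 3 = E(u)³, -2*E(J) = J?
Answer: 0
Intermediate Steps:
E(J) = -J/2
B(Y) = 5 (B(Y) = 3 - 1*(-2) = 3 + 2 = 5)
h(q, u) = 1 - u³/24 (h(q, u) = 1 + (-u/2)³/3 = 1 + (-u³/8)/3 = 1 - u³/24)
t = 11/3 (t = 1 - 1/24*(-4)³ = 1 - 1/24*(-64) = 1 + 8/3 = 11/3 ≈ 3.6667)
Z = 0
p = -13/3 (p = -4*2 + 11/3 = -8 + 11/3 = -13/3 ≈ -4.3333)
(Z*(-16))*p = (0*(-16))*(-13/3) = 0*(-13/3) = 0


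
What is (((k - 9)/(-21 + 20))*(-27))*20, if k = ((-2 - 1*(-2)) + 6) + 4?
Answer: 540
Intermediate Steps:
k = 10 (k = ((-2 + 2) + 6) + 4 = (0 + 6) + 4 = 6 + 4 = 10)
(((k - 9)/(-21 + 20))*(-27))*20 = (((10 - 9)/(-21 + 20))*(-27))*20 = ((1/(-1))*(-27))*20 = ((1*(-1))*(-27))*20 = -1*(-27)*20 = 27*20 = 540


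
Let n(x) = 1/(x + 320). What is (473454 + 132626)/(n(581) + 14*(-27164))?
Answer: -109215616/68529339 ≈ -1.5937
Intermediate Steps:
n(x) = 1/(320 + x)
(473454 + 132626)/(n(581) + 14*(-27164)) = (473454 + 132626)/(1/(320 + 581) + 14*(-27164)) = 606080/(1/901 - 380296) = 606080/(-342646695/901) = 606080*(-901/342646695) = -109215616/68529339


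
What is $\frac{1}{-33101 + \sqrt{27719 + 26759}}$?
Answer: $- \frac{33101}{1095621723} - \frac{\sqrt{54478}}{1095621723} \approx -3.0425 \cdot 10^{-5}$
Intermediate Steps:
$\frac{1}{-33101 + \sqrt{27719 + 26759}} = \frac{1}{-33101 + \sqrt{54478}}$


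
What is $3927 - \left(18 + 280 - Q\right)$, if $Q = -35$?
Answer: $3594$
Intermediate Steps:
$3927 - \left(18 + 280 - Q\right) = 3927 - \left(53 + 280\right) = 3927 - 333 = 3594$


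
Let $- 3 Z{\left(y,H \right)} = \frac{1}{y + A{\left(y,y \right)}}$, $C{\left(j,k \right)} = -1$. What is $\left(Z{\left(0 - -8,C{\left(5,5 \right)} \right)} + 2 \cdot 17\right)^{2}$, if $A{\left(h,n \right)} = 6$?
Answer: $\frac{2036329}{1764} \approx 1154.4$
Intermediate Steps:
$Z{\left(y,H \right)} = - \frac{1}{3 \left(6 + y\right)}$ ($Z{\left(y,H \right)} = - \frac{1}{3 \left(y + 6\right)} = - \frac{1}{3 \left(6 + y\right)}$)
$\left(Z{\left(0 - -8,C{\left(5,5 \right)} \right)} + 2 \cdot 17\right)^{2} = \left(- \frac{1}{18 + 3 \left(0 - -8\right)} + 2 \cdot 17\right)^{2} = \left(- \frac{1}{18 + 3 \left(0 + 8\right)} + 34\right)^{2} = \left(- \frac{1}{18 + 3 \cdot 8} + 34\right)^{2} = \left(- \frac{1}{18 + 24} + 34\right)^{2} = \left(- \frac{1}{42} + 34\right)^{2} = \left(\frac{1427}{42}\right)^{2} = \frac{2036329}{1764}$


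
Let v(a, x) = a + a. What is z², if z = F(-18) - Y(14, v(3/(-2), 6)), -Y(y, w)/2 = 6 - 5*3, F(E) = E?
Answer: 1296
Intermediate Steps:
v(a, x) = 2*a
Y(y, w) = 18 (Y(y, w) = -2*(6 - 5*3) = -2*(6 - 15) = -2*(-9) = 18)
z = -36 (z = -18 - 1*18 = -18 - 18 = -36)
z² = (-36)² = 1296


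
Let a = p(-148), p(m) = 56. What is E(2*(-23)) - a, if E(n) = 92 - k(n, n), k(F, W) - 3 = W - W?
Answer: 33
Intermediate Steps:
a = 56
k(F, W) = 3 (k(F, W) = 3 + (W - W) = 3 + 0 = 3)
E(n) = 89 (E(n) = 92 - 1*3 = 92 - 3 = 89)
E(2*(-23)) - a = 89 - 1*56 = 89 - 56 = 33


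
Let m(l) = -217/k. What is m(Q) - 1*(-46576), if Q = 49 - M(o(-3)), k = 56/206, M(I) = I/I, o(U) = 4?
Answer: 183111/4 ≈ 45778.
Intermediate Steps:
M(I) = 1
k = 28/103 (k = 56*(1/206) = 28/103 ≈ 0.27184)
Q = 48 (Q = 49 - 1*1 = 49 - 1 = 48)
m(l) = -3193/4 (m(l) = -217/28/103 = -217*103/28 = -3193/4)
m(Q) - 1*(-46576) = -3193/4 - 1*(-46576) = -3193/4 + 46576 = 183111/4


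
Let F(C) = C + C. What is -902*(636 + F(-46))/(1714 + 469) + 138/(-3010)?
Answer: -738636067/3285415 ≈ -224.82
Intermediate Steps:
F(C) = 2*C
-902*(636 + F(-46))/(1714 + 469) + 138/(-3010) = -902*(636 + 2*(-46))/(1714 + 469) + 138/(-3010) = -902/(2183/(636 - 92)) + 138*(-1/3010) = -902/(2183/544) - 69/1505 = -902/(2183*(1/544)) - 69/1505 = -902/2183/544 - 69/1505 = -902*544/2183 - 69/1505 = -490688/2183 - 69/1505 = -738636067/3285415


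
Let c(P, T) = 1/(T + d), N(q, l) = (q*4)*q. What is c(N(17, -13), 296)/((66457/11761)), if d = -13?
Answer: 11761/18807331 ≈ 0.00062534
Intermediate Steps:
N(q, l) = 4*q² (N(q, l) = (4*q)*q = 4*q²)
c(P, T) = 1/(-13 + T) (c(P, T) = 1/(T - 13) = 1/(-13 + T))
c(N(17, -13), 296)/((66457/11761)) = 1/((-13 + 296)*((66457/11761))) = 1/(283*((66457*(1/11761)))) = 1/(283*(66457/11761)) = (1/283)*(11761/66457) = 11761/18807331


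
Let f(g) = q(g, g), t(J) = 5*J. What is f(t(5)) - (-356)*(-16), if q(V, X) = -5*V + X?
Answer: -5796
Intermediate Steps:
q(V, X) = X - 5*V
f(g) = -4*g (f(g) = g - 5*g = -4*g)
f(t(5)) - (-356)*(-16) = -20*5 - (-356)*(-16) = -4*25 - 1*5696 = -100 - 5696 = -5796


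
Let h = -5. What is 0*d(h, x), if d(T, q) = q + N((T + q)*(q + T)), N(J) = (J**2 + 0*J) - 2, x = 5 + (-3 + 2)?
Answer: 0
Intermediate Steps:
x = 4 (x = 5 - 1 = 4)
N(J) = -2 + J**2 (N(J) = (J**2 + 0) - 2 = J**2 - 2 = -2 + J**2)
d(T, q) = -2 + q + (T + q)**4 (d(T, q) = q + (-2 + ((T + q)*(q + T))**2) = q + (-2 + ((T + q)*(T + q))**2) = q + (-2 + ((T + q)**2)**2) = q + (-2 + (T + q)**4) = -2 + q + (T + q)**4)
0*d(h, x) = 0*(-2 + 4 + ((-5)**2 + 4**2 + 2*(-5)*4)**2) = 0*(-2 + 4 + (25 + 16 - 40)**2) = 0*(-2 + 4 + 1**2) = 0*(-2 + 4 + 1) = 0*3 = 0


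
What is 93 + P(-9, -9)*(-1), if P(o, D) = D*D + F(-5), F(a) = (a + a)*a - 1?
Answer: -37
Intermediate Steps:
F(a) = -1 + 2*a**2 (F(a) = (2*a)*a - 1 = 2*a**2 - 1 = -1 + 2*a**2)
P(o, D) = 49 + D**2 (P(o, D) = D*D + (-1 + 2*(-5)**2) = D**2 + (-1 + 2*25) = D**2 + (-1 + 50) = D**2 + 49 = 49 + D**2)
93 + P(-9, -9)*(-1) = 93 + (49 + (-9)**2)*(-1) = 93 + (49 + 81)*(-1) = 93 + 130*(-1) = 93 - 130 = -37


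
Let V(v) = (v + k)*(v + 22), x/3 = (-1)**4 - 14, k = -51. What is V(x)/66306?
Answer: 255/11051 ≈ 0.023075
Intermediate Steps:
x = -39 (x = 3*((-1)**4 - 14) = 3*(1 - 14) = 3*(-13) = -39)
V(v) = (-51 + v)*(22 + v) (V(v) = (v - 51)*(v + 22) = (-51 + v)*(22 + v))
V(x)/66306 = (-1122 + (-39)**2 - 29*(-39))/66306 = (-1122 + 1521 + 1131)*(1/66306) = 1530*(1/66306) = 255/11051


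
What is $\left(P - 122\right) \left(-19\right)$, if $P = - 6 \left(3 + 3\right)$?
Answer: $3002$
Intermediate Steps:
$P = -36$ ($P = \left(-6\right) 6 = -36$)
$\left(P - 122\right) \left(-19\right) = \left(-36 - 122\right) \left(-19\right) = \left(-158\right) \left(-19\right) = 3002$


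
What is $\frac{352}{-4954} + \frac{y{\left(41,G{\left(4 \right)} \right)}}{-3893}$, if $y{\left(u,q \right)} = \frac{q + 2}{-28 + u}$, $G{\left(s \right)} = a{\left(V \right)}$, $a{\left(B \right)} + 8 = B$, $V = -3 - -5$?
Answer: $- \frac{8897276}{125358493} \approx -0.070975$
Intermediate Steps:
$V = 2$ ($V = -3 + 5 = 2$)
$a{\left(B \right)} = -8 + B$
$G{\left(s \right)} = -6$ ($G{\left(s \right)} = -8 + 2 = -6$)
$y{\left(u,q \right)} = \frac{2 + q}{-28 + u}$
$\frac{352}{-4954} + \frac{y{\left(41,G{\left(4 \right)} \right)}}{-3893} = \frac{352}{-4954} + \frac{\frac{1}{-28 + 41} \left(2 - 6\right)}{-3893} = 352 \left(- \frac{1}{4954}\right) + \frac{1}{13} \left(-4\right) \left(- \frac{1}{3893}\right) = - \frac{176}{2477} + \frac{1}{13} \left(-4\right) \left(- \frac{1}{3893}\right) = - \frac{176}{2477} - - \frac{4}{50609} = - \frac{176}{2477} + \frac{4}{50609} = - \frac{8897276}{125358493}$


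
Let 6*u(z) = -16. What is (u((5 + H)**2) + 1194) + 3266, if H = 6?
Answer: 13372/3 ≈ 4457.3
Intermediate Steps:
u(z) = -8/3 (u(z) = (1/6)*(-16) = -8/3)
(u((5 + H)**2) + 1194) + 3266 = (-8/3 + 1194) + 3266 = 3574/3 + 3266 = 13372/3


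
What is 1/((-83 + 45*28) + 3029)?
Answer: 1/4206 ≈ 0.00023776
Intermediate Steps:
1/((-83 + 45*28) + 3029) = 1/((-83 + 1260) + 3029) = 1/(1177 + 3029) = 1/4206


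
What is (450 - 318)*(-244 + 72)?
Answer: -22704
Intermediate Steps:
(450 - 318)*(-244 + 72) = 132*(-172) = -22704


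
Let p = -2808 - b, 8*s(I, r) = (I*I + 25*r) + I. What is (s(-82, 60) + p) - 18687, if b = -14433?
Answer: -24177/4 ≈ -6044.3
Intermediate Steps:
s(I, r) = I/8 + I**2/8 + 25*r/8 (s(I, r) = ((I*I + 25*r) + I)/8 = ((I**2 + 25*r) + I)/8 = (I + I**2 + 25*r)/8 = I/8 + I**2/8 + 25*r/8)
p = 11625 (p = -2808 - 1*(-14433) = -2808 + 14433 = 11625)
(s(-82, 60) + p) - 18687 = (((1/8)*(-82) + (1/8)*(-82)**2 + (25/8)*60) + 11625) - 18687 = ((-41/4 + (1/8)*6724 + 375/2) + 11625) - 18687 = ((-41/4 + 1681/2 + 375/2) + 11625) - 18687 = (4071/4 + 11625) - 18687 = 50571/4 - 18687 = -24177/4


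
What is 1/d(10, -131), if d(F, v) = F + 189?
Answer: 1/199 ≈ 0.0050251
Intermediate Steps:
d(F, v) = 189 + F
1/d(10, -131) = 1/(189 + 10) = 1/199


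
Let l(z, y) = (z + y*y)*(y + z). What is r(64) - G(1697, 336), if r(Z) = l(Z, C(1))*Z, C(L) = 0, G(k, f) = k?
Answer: 260447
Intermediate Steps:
l(z, y) = (y + z)*(z + y²) (l(z, y) = (z + y²)*(y + z) = (y + z)*(z + y²))
r(Z) = Z³ (r(Z) = (0³ + Z² + 0*Z + Z*0²)*Z = (0 + Z² + 0 + Z*0)*Z = (0 + Z² + 0 + 0)*Z = Z²*Z = Z³)
r(64) - G(1697, 336) = 64³ - 1*1697 = 262144 - 1697 = 260447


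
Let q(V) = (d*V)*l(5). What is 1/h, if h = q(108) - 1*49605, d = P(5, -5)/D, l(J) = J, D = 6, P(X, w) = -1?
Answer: -1/49695 ≈ -2.0123e-5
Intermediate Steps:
d = -⅙ (d = -1/6 = -1*⅙ = -⅙ ≈ -0.16667)
q(V) = -5*V/6 (q(V) = -V/6*5 = -5*V/6)
h = -49695 (h = -⅚*108 - 1*49605 = -90 - 49605 = -49695)
1/h = 1/(-49695) = -1/49695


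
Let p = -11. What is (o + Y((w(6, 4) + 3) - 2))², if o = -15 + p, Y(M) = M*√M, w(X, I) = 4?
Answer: 801 - 260*√5 ≈ 219.62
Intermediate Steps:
Y(M) = M^(3/2)
o = -26 (o = -15 - 11 = -26)
(o + Y((w(6, 4) + 3) - 2))² = (-26 + ((4 + 3) - 2)^(3/2))² = (-26 + (7 - 2)^(3/2))² = (-26 + 5^(3/2))² = (-26 + 5*√5)²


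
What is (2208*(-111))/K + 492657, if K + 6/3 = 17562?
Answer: 1081351479/2195 ≈ 4.9264e+5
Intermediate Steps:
K = 17560 (K = -2 + 17562 = 17560)
(2208*(-111))/K + 492657 = (2208*(-111))/17560 + 492657 = -245088*1/17560 + 492657 = -30636/2195 + 492657 = 1081351479/2195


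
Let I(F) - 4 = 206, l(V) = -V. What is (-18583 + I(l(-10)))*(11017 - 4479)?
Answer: -120122674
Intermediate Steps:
I(F) = 210 (I(F) = 4 + 206 = 210)
(-18583 + I(l(-10)))*(11017 - 4479) = (-18583 + 210)*(11017 - 4479) = -18373*6538 = -120122674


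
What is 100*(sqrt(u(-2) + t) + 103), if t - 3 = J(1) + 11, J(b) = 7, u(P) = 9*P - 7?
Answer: 10300 + 200*I ≈ 10300.0 + 200.0*I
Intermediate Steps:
u(P) = -7 + 9*P
t = 21 (t = 3 + (7 + 11) = 3 + 18 = 21)
100*(sqrt(u(-2) + t) + 103) = 100*(sqrt((-7 + 9*(-2)) + 21) + 103) = 100*(sqrt((-7 - 18) + 21) + 103) = 100*(sqrt(-25 + 21) + 103) = 100*(sqrt(-4) + 103) = 100*(2*I + 103) = 100*(103 + 2*I) = 10300 + 200*I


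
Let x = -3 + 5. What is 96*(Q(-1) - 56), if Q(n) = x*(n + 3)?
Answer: -4992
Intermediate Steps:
x = 2
Q(n) = 6 + 2*n (Q(n) = 2*(n + 3) = 2*(3 + n) = 6 + 2*n)
96*(Q(-1) - 56) = 96*((6 + 2*(-1)) - 56) = 96*((6 - 2) - 56) = 96*(4 - 56) = 96*(-52) = -4992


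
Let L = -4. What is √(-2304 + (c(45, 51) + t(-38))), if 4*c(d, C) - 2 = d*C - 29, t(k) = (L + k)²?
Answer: 3*√3 ≈ 5.1962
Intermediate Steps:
t(k) = (-4 + k)²
c(d, C) = -27/4 + C*d/4 (c(d, C) = ½ + (d*C - 29)/4 = ½ + (C*d - 29)/4 = ½ + (-29 + C*d)/4 = ½ + (-29/4 + C*d/4) = -27/4 + C*d/4)
√(-2304 + (c(45, 51) + t(-38))) = √(-2304 + ((-27/4 + (¼)*51*45) + (-4 - 38)²)) = √(-2304 + ((-27/4 + 2295/4) + (-42)²)) = √(-2304 + (567 + 1764)) = √(-2304 + 2331) = √27 = 3*√3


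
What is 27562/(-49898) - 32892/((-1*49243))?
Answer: 142004725/1228563607 ≈ 0.11559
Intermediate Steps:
27562/(-49898) - 32892/((-1*49243)) = 27562*(-1/49898) - 32892/(-49243) = -13781/24949 - 32892*(-1/49243) = -13781/24949 + 32892/49243 = 142004725/1228563607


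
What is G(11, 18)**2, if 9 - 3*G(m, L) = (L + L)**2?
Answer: 184041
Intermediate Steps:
G(m, L) = 3 - 4*L**2/3 (G(m, L) = 3 - (L + L)**2/3 = 3 - 4*L**2/3)
G(11, 18)**2 = (3 - 4/3*18**2)**2 = (3 - 4/3*324)**2 = (3 - 432)**2 = (-429)**2 = 184041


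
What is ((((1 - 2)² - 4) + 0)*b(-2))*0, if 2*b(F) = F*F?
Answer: 0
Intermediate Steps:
b(F) = F²/2 (b(F) = (F*F)/2 = F²/2)
((((1 - 2)² - 4) + 0)*b(-2))*0 = ((((1 - 2)² - 4) + 0)*((½)*(-2)²))*0 = ((((-1)² - 4) + 0)*((½)*4))*0 = (((1 - 4) + 0)*2)*0 = ((-3 + 0)*2)*0 = -3*2*0 = -6*0 = 0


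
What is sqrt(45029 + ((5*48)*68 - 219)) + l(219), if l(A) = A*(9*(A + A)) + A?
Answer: 863517 + sqrt(61130) ≈ 8.6376e+5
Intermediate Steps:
l(A) = A + 18*A**2 (l(A) = A*(9*(2*A)) + A = A*(18*A) + A = 18*A**2 + A = A + 18*A**2)
sqrt(45029 + ((5*48)*68 - 219)) + l(219) = sqrt(45029 + ((5*48)*68 - 219)) + 219*(1 + 18*219) = sqrt(45029 + (240*68 - 219)) + 219*(1 + 3942) = sqrt(45029 + (16320 - 219)) + 219*3943 = sqrt(45029 + 16101) + 863517 = sqrt(61130) + 863517 = 863517 + sqrt(61130)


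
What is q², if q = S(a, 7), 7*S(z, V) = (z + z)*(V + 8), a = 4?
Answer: 14400/49 ≈ 293.88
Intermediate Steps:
S(z, V) = 2*z*(8 + V)/7 (S(z, V) = ((z + z)*(V + 8))/7 = ((2*z)*(8 + V))/7 = (2*z*(8 + V))/7 = 2*z*(8 + V)/7)
q = 120/7 (q = (2/7)*4*(8 + 7) = (2/7)*4*15 = 120/7 ≈ 17.143)
q² = (120/7)² = 14400/49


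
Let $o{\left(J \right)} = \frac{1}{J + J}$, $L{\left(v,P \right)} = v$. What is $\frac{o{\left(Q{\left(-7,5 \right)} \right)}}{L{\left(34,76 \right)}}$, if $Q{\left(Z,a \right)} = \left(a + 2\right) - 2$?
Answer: $\frac{1}{340} \approx 0.0029412$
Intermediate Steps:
$Q{\left(Z,a \right)} = a$ ($Q{\left(Z,a \right)} = \left(2 + a\right) - 2 = a$)
$o{\left(J \right)} = \frac{1}{2 J}$
$\frac{o{\left(Q{\left(-7,5 \right)} \right)}}{L{\left(34,76 \right)}} = \frac{\frac{1}{2} \cdot \frac{1}{5}}{34} = \frac{1}{2} \cdot \frac{1}{5} \cdot \frac{1}{34} = \frac{1}{10} \cdot \frac{1}{34} = \frac{1}{340}$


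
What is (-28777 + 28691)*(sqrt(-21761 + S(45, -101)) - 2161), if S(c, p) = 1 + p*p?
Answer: 185846 - 86*I*sqrt(11559) ≈ 1.8585e+5 - 9246.1*I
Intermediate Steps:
S(c, p) = 1 + p**2
(-28777 + 28691)*(sqrt(-21761 + S(45, -101)) - 2161) = (-28777 + 28691)*(sqrt(-21761 + (1 + (-101)**2)) - 2161) = -86*(sqrt(-21761 + (1 + 10201)) - 2161) = -86*(sqrt(-21761 + 10202) - 2161) = -86*(sqrt(-11559) - 2161) = -86*(I*sqrt(11559) - 2161) = -86*(-2161 + I*sqrt(11559)) = 185846 - 86*I*sqrt(11559)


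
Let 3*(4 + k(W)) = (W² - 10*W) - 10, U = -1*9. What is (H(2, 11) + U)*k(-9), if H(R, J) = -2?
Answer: -1639/3 ≈ -546.33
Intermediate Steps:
U = -9
k(W) = -22/3 - 10*W/3 + W²/3 (k(W) = -4 + ((W² - 10*W) - 10)/3 = -4 + (-10 + W² - 10*W)/3 = -4 + (-10/3 - 10*W/3 + W²/3) = -22/3 - 10*W/3 + W²/3)
(H(2, 11) + U)*k(-9) = (-2 - 9)*(-22/3 - 10/3*(-9) + (⅓)*(-9)²) = -11*(-22/3 + 30 + (⅓)*81) = -11*(-22/3 + 30 + 27) = -11*149/3 = -1639/3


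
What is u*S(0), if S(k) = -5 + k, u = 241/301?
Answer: -1205/301 ≈ -4.0033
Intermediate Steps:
u = 241/301 (u = 241*(1/301) = 241/301 ≈ 0.80066)
u*S(0) = 241*(-5 + 0)/301 = (241/301)*(-5) = -1205/301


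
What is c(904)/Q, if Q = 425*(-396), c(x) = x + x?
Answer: -452/42075 ≈ -0.010743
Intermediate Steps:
c(x) = 2*x
Q = -168300
c(904)/Q = (2*904)/(-168300) = 1808*(-1/168300) = -452/42075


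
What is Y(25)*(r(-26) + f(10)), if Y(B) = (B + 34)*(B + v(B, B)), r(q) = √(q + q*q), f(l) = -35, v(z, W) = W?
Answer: -103250 + 14750*√26 ≈ -28039.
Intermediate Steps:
r(q) = √(q + q²)
Y(B) = 2*B*(34 + B) (Y(B) = (B + 34)*(B + B) = (34 + B)*(2*B) = 2*B*(34 + B))
Y(25)*(r(-26) + f(10)) = (2*25*(34 + 25))*(√(-26*(1 - 26)) - 35) = (2*25*59)*(√(-26*(-25)) - 35) = 2950*(√650 - 35) = 2950*(5*√26 - 35) = 2950*(-35 + 5*√26) = -103250 + 14750*√26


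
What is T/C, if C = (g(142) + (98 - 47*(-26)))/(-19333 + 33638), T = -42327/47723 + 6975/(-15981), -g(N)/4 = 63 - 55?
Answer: -601582298340/40929487781 ≈ -14.698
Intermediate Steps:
g(N) = -32 (g(N) = -4*(63 - 55) = -4*8 = -32)
T = -336431904/254220421 (T = -42327*1/47723 + 6975*(-1/15981) = -42327/47723 - 2325/5327 = -336431904/254220421 ≈ -1.3234)
C = 1288/14305 (C = (-32 + (98 - 47*(-26)))/(-19333 + 33638) = (-32 + (98 + 1222))/14305 = (-32 + 1320)*(1/14305) = 1288*(1/14305) = 1288/14305 ≈ 0.090038)
T/C = -336431904/(254220421*1288/14305) = -336431904/254220421*14305/1288 = -601582298340/40929487781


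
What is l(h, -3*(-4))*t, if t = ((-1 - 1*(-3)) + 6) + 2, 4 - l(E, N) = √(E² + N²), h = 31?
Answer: 40 - 10*√1105 ≈ -292.42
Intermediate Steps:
l(E, N) = 4 - √(E² + N²)
t = 10 (t = ((-1 + 3) + 6) + 2 = (2 + 6) + 2 = 8 + 2 = 10)
l(h, -3*(-4))*t = (4 - √(31² + (-3*(-4))²))*10 = (4 - √(961 + 12²))*10 = (4 - √(961 + 144))*10 = (4 - √1105)*10 = 40 - 10*√1105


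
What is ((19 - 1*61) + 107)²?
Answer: 4225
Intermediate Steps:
((19 - 1*61) + 107)² = ((19 - 61) + 107)² = (-42 + 107)² = 65² = 4225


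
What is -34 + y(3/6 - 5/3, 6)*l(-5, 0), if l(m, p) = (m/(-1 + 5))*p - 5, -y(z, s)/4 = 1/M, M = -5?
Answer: -38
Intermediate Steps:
y(z, s) = ⅘ (y(z, s) = -4/(-5) = -4*(-⅕) = ⅘)
l(m, p) = -5 + m*p/4 (l(m, p) = (m/4)*p - 5 = m*p/4 - 5 = -5 + m*p/4)
-34 + y(3/6 - 5/3, 6)*l(-5, 0) = -34 + 4*(-5 + (¼)*(-5)*0)/5 = -34 + 4*(-5 + 0)/5 = -34 + (⅘)*(-5) = -34 - 4 = -38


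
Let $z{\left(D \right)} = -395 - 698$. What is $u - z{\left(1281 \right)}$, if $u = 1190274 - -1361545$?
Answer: $2552912$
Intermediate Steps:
$z{\left(D \right)} = -1093$
$u = 2551819$ ($u = 1190274 + 1361545 = 2551819$)
$u - z{\left(1281 \right)} = 2551819 - -1093 = 2551819 + 1093 = 2552912$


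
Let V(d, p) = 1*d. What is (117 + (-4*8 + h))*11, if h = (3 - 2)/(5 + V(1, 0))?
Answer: 5621/6 ≈ 936.83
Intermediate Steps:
V(d, p) = d
h = ⅙ (h = (3 - 2)/(5 + 1) = 1/6 = 1*(⅙) = ⅙ ≈ 0.16667)
(117 + (-4*8 + h))*11 = (117 + (-4*8 + ⅙))*11 = (117 + (-32 + ⅙))*11 = (117 - 191/6)*11 = (511/6)*11 = 5621/6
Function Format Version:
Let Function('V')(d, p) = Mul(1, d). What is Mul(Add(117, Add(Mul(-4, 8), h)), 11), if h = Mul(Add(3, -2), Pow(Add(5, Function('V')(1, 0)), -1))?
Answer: Rational(5621, 6) ≈ 936.83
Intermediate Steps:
Function('V')(d, p) = d
h = Rational(1, 6) (h = Mul(Add(3, -2), Pow(Add(5, 1), -1)) = Mul(1, Pow(6, -1)) = Mul(1, Rational(1, 6)) = Rational(1, 6) ≈ 0.16667)
Mul(Add(117, Add(Mul(-4, 8), h)), 11) = Mul(Add(117, Add(Mul(-4, 8), Rational(1, 6))), 11) = Mul(Add(117, Add(-32, Rational(1, 6))), 11) = Mul(Add(117, Rational(-191, 6)), 11) = Mul(Rational(511, 6), 11) = Rational(5621, 6)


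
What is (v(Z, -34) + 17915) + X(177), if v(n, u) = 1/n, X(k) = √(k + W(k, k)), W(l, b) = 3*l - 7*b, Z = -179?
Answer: 3206784/179 + 3*I*√59 ≈ 17915.0 + 23.043*I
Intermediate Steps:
W(l, b) = -7*b + 3*l
X(k) = √3*√(-k) (X(k) = √(k + (-7*k + 3*k)) = √(k - 4*k) = √(-3*k) = √3*√(-k))
(v(Z, -34) + 17915) + X(177) = (1/(-179) + 17915) + √3*√(-1*177) = (-1/179 + 17915) + √3*√(-177) = 3206784/179 + √3*(I*√177) = 3206784/179 + 3*I*√59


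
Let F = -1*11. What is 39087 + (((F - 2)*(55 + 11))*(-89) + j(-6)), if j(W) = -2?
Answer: 115447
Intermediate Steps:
F = -11
39087 + (((F - 2)*(55 + 11))*(-89) + j(-6)) = 39087 + (((-11 - 2)*(55 + 11))*(-89) - 2) = 39087 + (-13*66*(-89) - 2) = 39087 + (-858*(-89) - 2) = 39087 + (76362 - 2) = 39087 + 76360 = 115447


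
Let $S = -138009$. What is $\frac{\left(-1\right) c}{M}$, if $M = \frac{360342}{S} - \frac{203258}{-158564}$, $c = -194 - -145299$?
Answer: $\frac{529228384703830}{4847639261} \approx 1.0917 \cdot 10^{5}$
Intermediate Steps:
$c = 145105$ ($c = -194 + 145299 = 145105$)
$M = - \frac{4847639261}{3647209846}$ ($M = \frac{360342}{-138009} - \frac{203258}{-158564} = 360342 \left(- \frac{1}{138009}\right) - - \frac{101629}{79282} = - \frac{120114}{46003} + \frac{101629}{79282} = - \frac{4847639261}{3647209846} \approx -1.3291$)
$\frac{\left(-1\right) c}{M} = \frac{\left(-1\right) 145105}{- \frac{4847639261}{3647209846}} = \left(-145105\right) \left(- \frac{3647209846}{4847639261}\right) = \frac{529228384703830}{4847639261}$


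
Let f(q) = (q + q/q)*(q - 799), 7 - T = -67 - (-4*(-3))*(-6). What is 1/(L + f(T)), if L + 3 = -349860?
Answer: -1/352254 ≈ -2.8389e-6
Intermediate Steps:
L = -349863 (L = -3 - 349860 = -349863)
T = 2 (T = 7 - (-67 - (-4*(-3))*(-6)) = 7 - (-67 - 12*(-6)) = 7 - (-67 - 1*(-72)) = 7 - (-67 + 72) = 7 - 1*5 = 7 - 5 = 2)
f(q) = (1 + q)*(-799 + q) (f(q) = (q + 1)*(-799 + q) = (1 + q)*(-799 + q))
1/(L + f(T)) = 1/(-349863 + (-799 + 2**2 - 798*2)) = 1/(-349863 + (-799 + 4 - 1596)) = 1/(-349863 - 2391) = 1/(-352254) = -1/352254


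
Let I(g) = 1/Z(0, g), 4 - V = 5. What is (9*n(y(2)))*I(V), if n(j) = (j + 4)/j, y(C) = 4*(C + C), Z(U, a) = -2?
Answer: -45/8 ≈ -5.6250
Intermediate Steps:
V = -1 (V = 4 - 1*5 = 4 - 5 = -1)
I(g) = -½ (I(g) = 1/(-2) = -½)
y(C) = 8*C (y(C) = 4*(2*C) = 8*C)
n(j) = (4 + j)/j
(9*n(y(2)))*I(V) = (9*((4 + 8*2)/((8*2))))*(-½) = (9*((4 + 16)/16))*(-½) = (9*((1/16)*20))*(-½) = (9*(5/4))*(-½) = (45/4)*(-½) = -45/8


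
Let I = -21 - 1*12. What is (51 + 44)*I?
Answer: -3135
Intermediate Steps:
I = -33 (I = -21 - 12 = -33)
(51 + 44)*I = (51 + 44)*(-33) = 95*(-33) = -3135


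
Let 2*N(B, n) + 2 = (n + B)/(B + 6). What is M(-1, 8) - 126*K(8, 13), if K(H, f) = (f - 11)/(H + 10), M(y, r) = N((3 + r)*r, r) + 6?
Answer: -399/47 ≈ -8.4894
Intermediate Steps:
N(B, n) = -1 + (B + n)/(2*(6 + B)) (N(B, n) = -1 + ((n + B)/(B + 6))/2 = -1 + ((B + n)/(6 + B))/2 = -1 + (B + n)/(2*(6 + B)))
M(y, r) = 6 + (-12 + r - r*(3 + r))/(2*(6 + r*(3 + r))) (M(y, r) = (-12 + r - (3 + r)*r)/(2*(6 + (3 + r)*r)) + 6 = (-12 + r - r*(3 + r))/(2*(6 + r*(3 + r))) + 6 = 6 + (-12 + r - r*(3 + r))/(2*(6 + r*(3 + r))))
K(H, f) = (-11 + f)/(10 + H)
M(-1, 8) - 126*K(8, 13) = (60 + 8 + 11*8*(3 + 8))/(2*(6 + 8*(3 + 8))) - 126*(-11 + 13)/(10 + 8) = (60 + 8 + 11*8*11)/(2*(6 + 8*11)) - 126*2/18 = (60 + 8 + 968)/(2*(6 + 88)) - 7*2 = (½)*1036/94 - 126*⅑ = (½)*(1/94)*1036 - 14 = 259/47 - 14 = -399/47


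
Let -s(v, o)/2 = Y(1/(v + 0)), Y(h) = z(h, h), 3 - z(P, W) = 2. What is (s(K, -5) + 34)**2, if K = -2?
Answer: 1024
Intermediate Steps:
z(P, W) = 1 (z(P, W) = 3 - 1*2 = 3 - 2 = 1)
Y(h) = 1
s(v, o) = -2 (s(v, o) = -2*1 = -2)
(s(K, -5) + 34)**2 = (-2 + 34)**2 = 32**2 = 1024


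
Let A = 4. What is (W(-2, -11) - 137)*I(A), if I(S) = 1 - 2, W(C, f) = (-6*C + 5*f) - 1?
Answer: 181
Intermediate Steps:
W(C, f) = -1 - 6*C + 5*f
I(S) = -1
(W(-2, -11) - 137)*I(A) = ((-1 - 6*(-2) + 5*(-11)) - 137)*(-1) = ((-1 + 12 - 55) - 137)*(-1) = (-44 - 137)*(-1) = -181*(-1) = 181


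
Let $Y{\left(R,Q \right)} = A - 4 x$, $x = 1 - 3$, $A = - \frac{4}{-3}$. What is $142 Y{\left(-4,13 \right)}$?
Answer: $\frac{3976}{3} \approx 1325.3$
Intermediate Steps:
$A = \frac{4}{3}$ ($A = \left(-4\right) \left(- \frac{1}{3}\right) = \frac{4}{3} \approx 1.3333$)
$x = -2$
$Y{\left(R,Q \right)} = \frac{28}{3}$ ($Y{\left(R,Q \right)} = \frac{4}{3} - -8 = \frac{4}{3} + 8 = \frac{28}{3}$)
$142 Y{\left(-4,13 \right)} = 142 \cdot \frac{28}{3} = \frac{3976}{3}$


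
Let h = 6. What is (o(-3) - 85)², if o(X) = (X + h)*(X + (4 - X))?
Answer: 5329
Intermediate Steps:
o(X) = 24 + 4*X (o(X) = (X + 6)*(X + (4 - X)) = (6 + X)*4 = 24 + 4*X)
(o(-3) - 85)² = ((24 + 4*(-3)) - 85)² = ((24 - 12) - 85)² = (12 - 85)² = (-73)² = 5329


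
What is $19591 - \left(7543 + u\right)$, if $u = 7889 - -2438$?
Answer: $1721$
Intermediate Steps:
$u = 10327$ ($u = 7889 + 2438 = 10327$)
$19591 - \left(7543 + u\right) = 19591 - \left(7543 + 10327\right) = 19591 - 17870 = 1721$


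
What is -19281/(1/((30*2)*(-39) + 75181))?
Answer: -1404447321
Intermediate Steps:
-19281/(1/((30*2)*(-39) + 75181)) = -19281/(1/(60*(-39) + 75181)) = -19281/(1/(-2340 + 75181)) = -19281/(1/72841) = -19281/1/72841 = -19281*72841 = -1404447321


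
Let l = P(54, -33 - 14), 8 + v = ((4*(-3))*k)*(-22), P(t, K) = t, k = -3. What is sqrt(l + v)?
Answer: I*sqrt(746) ≈ 27.313*I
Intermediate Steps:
v = -800 (v = -8 + ((4*(-3))*(-3))*(-22) = -8 - 12*(-3)*(-22) = -8 + 36*(-22) = -8 - 792 = -800)
l = 54
sqrt(l + v) = sqrt(54 - 800) = sqrt(-746) = I*sqrt(746)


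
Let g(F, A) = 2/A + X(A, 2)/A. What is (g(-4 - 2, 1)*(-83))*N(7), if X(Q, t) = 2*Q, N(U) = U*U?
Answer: -16268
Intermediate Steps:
N(U) = U**2
g(F, A) = 2 + 2/A (g(F, A) = 2/A + (2*A)/A = 2/A + 2 = 2 + 2/A)
(g(-4 - 2, 1)*(-83))*N(7) = ((2 + 2/1)*(-83))*7**2 = ((2 + 2*1)*(-83))*49 = ((2 + 2)*(-83))*49 = (4*(-83))*49 = -332*49 = -16268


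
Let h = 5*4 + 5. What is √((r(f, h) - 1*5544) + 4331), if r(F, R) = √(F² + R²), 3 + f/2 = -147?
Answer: √(-1213 + 25*√145) ≈ 30.199*I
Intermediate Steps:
f = -300 (f = -6 + 2*(-147) = -6 - 294 = -300)
h = 25 (h = 20 + 5 = 25)
√((r(f, h) - 1*5544) + 4331) = √((√((-300)² + 25²) - 1*5544) + 4331) = √((√(90000 + 625) - 5544) + 4331) = √((√90625 - 5544) + 4331) = √((25*√145 - 5544) + 4331) = √((-5544 + 25*√145) + 4331) = √(-1213 + 25*√145)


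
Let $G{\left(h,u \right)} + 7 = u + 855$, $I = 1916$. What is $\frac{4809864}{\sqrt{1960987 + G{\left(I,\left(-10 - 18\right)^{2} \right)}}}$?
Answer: $\frac{4809864 \sqrt{1962619}}{1962619} \approx 3433.3$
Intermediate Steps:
$G{\left(h,u \right)} = 848 + u$ ($G{\left(h,u \right)} = -7 + \left(u + 855\right) = -7 + \left(855 + u\right) = 848 + u$)
$\frac{4809864}{\sqrt{1960987 + G{\left(I,\left(-10 - 18\right)^{2} \right)}}} = \frac{4809864}{\sqrt{1960987 + \left(848 + \left(-10 - 18\right)^{2}\right)}} = \frac{4809864}{\sqrt{1960987 + \left(848 + \left(-28\right)^{2}\right)}} = \frac{4809864}{\sqrt{1960987 + \left(848 + 784\right)}} = \frac{4809864}{\sqrt{1960987 + 1632}} = \frac{4809864}{\sqrt{1962619}} = 4809864 \frac{\sqrt{1962619}}{1962619} = \frac{4809864 \sqrt{1962619}}{1962619}$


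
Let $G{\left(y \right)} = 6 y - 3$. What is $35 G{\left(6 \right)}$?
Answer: $1155$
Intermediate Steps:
$G{\left(y \right)} = -3 + 6 y$
$35 G{\left(6 \right)} = 35 \left(-3 + 6 \cdot 6\right) = 35 \left(-3 + 36\right) = 35 \cdot 33 = 1155$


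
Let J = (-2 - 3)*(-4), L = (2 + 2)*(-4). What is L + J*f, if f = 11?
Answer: 204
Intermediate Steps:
L = -16 (L = 4*(-4) = -16)
J = 20 (J = -5*(-4) = 20)
L + J*f = -16 + 20*11 = -16 + 220 = 204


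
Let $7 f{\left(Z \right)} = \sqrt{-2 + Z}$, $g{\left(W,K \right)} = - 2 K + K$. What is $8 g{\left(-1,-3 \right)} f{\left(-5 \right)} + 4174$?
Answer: $4174 + \frac{24 i \sqrt{7}}{7} \approx 4174.0 + 9.0712 i$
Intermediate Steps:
$g{\left(W,K \right)} = - K$
$f{\left(Z \right)} = \frac{\sqrt{-2 + Z}}{7}$
$8 g{\left(-1,-3 \right)} f{\left(-5 \right)} + 4174 = 8 \left(\left(-1\right) \left(-3\right)\right) \frac{\sqrt{-2 - 5}}{7} + 4174 = 8 \cdot 3 \frac{\sqrt{-7}}{7} + 4174 = 24 \frac{i \sqrt{7}}{7} + 4174 = \frac{24 i \sqrt{7}}{7} + 4174 = 4174 + \frac{24 i \sqrt{7}}{7}$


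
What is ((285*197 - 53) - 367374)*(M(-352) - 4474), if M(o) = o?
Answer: 1502246932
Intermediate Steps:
((285*197 - 53) - 367374)*(M(-352) - 4474) = ((285*197 - 53) - 367374)*(-352 - 4474) = ((56145 - 53) - 367374)*(-4826) = (56092 - 367374)*(-4826) = -311282*(-4826) = 1502246932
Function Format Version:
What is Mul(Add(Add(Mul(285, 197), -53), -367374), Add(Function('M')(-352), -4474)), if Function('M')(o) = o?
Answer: 1502246932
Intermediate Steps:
Mul(Add(Add(Mul(285, 197), -53), -367374), Add(Function('M')(-352), -4474)) = Mul(Add(Add(Mul(285, 197), -53), -367374), Add(-352, -4474)) = Mul(Add(Add(56145, -53), -367374), -4826) = Mul(Add(56092, -367374), -4826) = Mul(-311282, -4826) = 1502246932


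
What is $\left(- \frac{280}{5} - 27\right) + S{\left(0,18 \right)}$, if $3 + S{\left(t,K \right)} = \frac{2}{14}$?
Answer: $- \frac{601}{7} \approx -85.857$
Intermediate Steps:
$S{\left(t,K \right)} = - \frac{20}{7}$ ($S{\left(t,K \right)} = -3 + \frac{2}{14} = -3 + 2 \cdot \frac{1}{14} = -3 + \frac{1}{7} = - \frac{20}{7}$)
$\left(- \frac{280}{5} - 27\right) + S{\left(0,18 \right)} = \left(- \frac{280}{5} - 27\right) - \frac{20}{7} = \left(\left(-280\right) \frac{1}{5} - 27\right) - \frac{20}{7} = \left(-56 - 27\right) - \frac{20}{7} = -83 - \frac{20}{7} = - \frac{601}{7}$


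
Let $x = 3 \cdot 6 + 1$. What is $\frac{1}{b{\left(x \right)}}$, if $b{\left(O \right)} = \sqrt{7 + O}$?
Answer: $\frac{\sqrt{26}}{26} \approx 0.19612$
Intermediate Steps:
$x = 19$ ($x = 18 + 1 = 19$)
$\frac{1}{b{\left(x \right)}} = \frac{1}{\sqrt{7 + 19}} = \frac{1}{\sqrt{26}} = \frac{\sqrt{26}}{26}$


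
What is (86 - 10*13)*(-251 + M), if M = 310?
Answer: -2596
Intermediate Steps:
(86 - 10*13)*(-251 + M) = (86 - 10*13)*(-251 + 310) = (86 - 130)*59 = -44*59 = -2596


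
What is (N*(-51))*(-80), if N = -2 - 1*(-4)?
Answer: 8160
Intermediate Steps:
N = 2 (N = -2 + 4 = 2)
(N*(-51))*(-80) = (2*(-51))*(-80) = -102*(-80) = 8160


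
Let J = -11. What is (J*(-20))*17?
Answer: 3740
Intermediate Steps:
(J*(-20))*17 = -11*(-20)*17 = 220*17 = 3740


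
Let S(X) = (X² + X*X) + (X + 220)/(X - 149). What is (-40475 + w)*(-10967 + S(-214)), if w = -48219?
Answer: -865265226362/121 ≈ -7.1510e+9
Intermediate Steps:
S(X) = 2*X² + (220 + X)/(-149 + X) (S(X) = (X² + X²) + (220 + X)/(-149 + X) = 2*X² + (220 + X)/(-149 + X))
(-40475 + w)*(-10967 + S(-214)) = (-40475 - 48219)*(-10967 + (220 - 214 - 298*(-214)² + 2*(-214)³)/(-149 - 214)) = -88694*(-10967 + (220 - 214 - 298*45796 + 2*(-9800344))/(-363)) = -88694*(-10967 - (220 - 214 - 13647208 - 19600688)/363) = -88694*(-10967 - 1/363*(-33247890)) = -88694*(-10967 + 11082630/121) = -88694*9755623/121 = -865265226362/121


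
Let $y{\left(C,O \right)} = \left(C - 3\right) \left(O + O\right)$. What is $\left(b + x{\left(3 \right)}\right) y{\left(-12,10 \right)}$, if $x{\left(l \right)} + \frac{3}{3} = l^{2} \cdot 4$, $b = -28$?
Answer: $-2100$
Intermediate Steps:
$y{\left(C,O \right)} = 2 O \left(-3 + C\right)$ ($y{\left(C,O \right)} = \left(-3 + C\right) 2 O = 2 O \left(-3 + C\right)$)
$x{\left(l \right)} = -1 + 4 l^{2}$ ($x{\left(l \right)} = -1 + l^{2} \cdot 4 = -1 + 4 l^{2}$)
$\left(b + x{\left(3 \right)}\right) y{\left(-12,10 \right)} = \left(-28 - \left(1 - 4 \cdot 3^{2}\right)\right) 2 \cdot 10 \left(-3 - 12\right) = \left(-28 + \left(-1 + 4 \cdot 9\right)\right) 2 \cdot 10 \left(-15\right) = \left(-28 + \left(-1 + 36\right)\right) \left(-300\right) = \left(-28 + 35\right) \left(-300\right) = 7 \left(-300\right) = -2100$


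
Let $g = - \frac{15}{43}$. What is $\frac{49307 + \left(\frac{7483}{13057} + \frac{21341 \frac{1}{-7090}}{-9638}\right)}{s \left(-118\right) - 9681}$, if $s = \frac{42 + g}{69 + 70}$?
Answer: $- \frac{262950164666122420829}{51815936201814394500} \approx -5.0747$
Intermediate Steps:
$g = - \frac{15}{43}$ ($g = \left(-15\right) \frac{1}{43} = - \frac{15}{43} \approx -0.34884$)
$s = \frac{1791}{5977}$ ($s = \frac{42 - \frac{15}{43}}{69 + 70} = \frac{1791}{43 \cdot 139} = \frac{1791}{43} \cdot \frac{1}{139} = \frac{1791}{5977} \approx 0.29965$)
$\frac{49307 + \left(\frac{7483}{13057} + \frac{21341 \frac{1}{-7090}}{-9638}\right)}{s \left(-118\right) - 9681} = \frac{49307 + \left(\frac{7483}{13057} + \frac{21341 \frac{1}{-7090}}{-9638}\right)}{\frac{1791}{5977} \left(-118\right) - 9681} = \frac{49307 + \left(7483 \cdot \frac{1}{13057} + 21341 \left(- \frac{1}{7090}\right) \left(- \frac{1}{9638}\right)\right)}{- \frac{211338}{5977} - 9681} = \frac{49307 + \left(\frac{7483}{13057} - - \frac{21341}{68333420}\right)}{- \frac{58074675}{5977}} = \left(49307 + \left(\frac{7483}{13057} + \frac{21341}{68333420}\right)\right) \left(- \frac{5977}{58074675}\right) = \left(49307 + \frac{511617631297}{892229464940}\right) \left(- \frac{5977}{58074675}\right) = \frac{43993669845427877}{892229464940} \left(- \frac{5977}{58074675}\right) = - \frac{262950164666122420829}{51815936201814394500}$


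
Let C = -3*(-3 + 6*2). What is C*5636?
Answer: -152172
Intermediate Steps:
C = -27 (C = -3*(-3 + 12) = -3*9 = -27)
C*5636 = -27*5636 = -152172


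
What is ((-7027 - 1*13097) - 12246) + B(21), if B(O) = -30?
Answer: -32400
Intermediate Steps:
((-7027 - 1*13097) - 12246) + B(21) = ((-7027 - 1*13097) - 12246) - 30 = ((-7027 - 13097) - 12246) - 30 = (-20124 - 12246) - 30 = -32370 - 30 = -32400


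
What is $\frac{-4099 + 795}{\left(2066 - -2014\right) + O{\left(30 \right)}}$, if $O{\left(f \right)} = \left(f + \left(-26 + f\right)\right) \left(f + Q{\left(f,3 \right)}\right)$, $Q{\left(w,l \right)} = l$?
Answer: $- \frac{1652}{2601} \approx -0.63514$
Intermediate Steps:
$O{\left(f \right)} = \left(-26 + 2 f\right) \left(3 + f\right)$ ($O{\left(f \right)} = \left(f + \left(-26 + f\right)\right) \left(f + 3\right) = \left(-26 + 2 f\right) \left(3 + f\right)$)
$\frac{-4099 + 795}{\left(2066 - -2014\right) + O{\left(30 \right)}} = \frac{-4099 + 795}{\left(2066 - -2014\right) - \left(678 - 1800\right)} = - \frac{3304}{\left(2066 + 2014\right) - -1122} = - \frac{3304}{4080 - -1122} = - \frac{3304}{4080 + 1122} = - \frac{3304}{5202} = \left(-3304\right) \frac{1}{5202} = - \frac{1652}{2601}$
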